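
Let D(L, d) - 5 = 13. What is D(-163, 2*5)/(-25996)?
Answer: -9/12998 ≈ -0.00069241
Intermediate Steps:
D(L, d) = 18 (D(L, d) = 5 + 13 = 18)
D(-163, 2*5)/(-25996) = 18/(-25996) = 18*(-1/25996) = -9/12998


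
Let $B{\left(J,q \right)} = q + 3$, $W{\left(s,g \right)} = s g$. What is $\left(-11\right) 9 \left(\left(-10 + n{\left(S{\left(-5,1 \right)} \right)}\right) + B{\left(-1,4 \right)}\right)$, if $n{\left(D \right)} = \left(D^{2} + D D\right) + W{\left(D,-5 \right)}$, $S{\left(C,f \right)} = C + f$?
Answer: $-4851$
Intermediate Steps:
$W{\left(s,g \right)} = g s$
$B{\left(J,q \right)} = 3 + q$
$n{\left(D \right)} = - 5 D + 2 D^{2}$ ($n{\left(D \right)} = \left(D^{2} + D D\right) - 5 D = \left(D^{2} + D^{2}\right) - 5 D = 2 D^{2} - 5 D = - 5 D + 2 D^{2}$)
$\left(-11\right) 9 \left(\left(-10 + n{\left(S{\left(-5,1 \right)} \right)}\right) + B{\left(-1,4 \right)}\right) = \left(-11\right) 9 \left(\left(-10 + \left(-5 + 1\right) \left(-5 + 2 \left(-5 + 1\right)\right)\right) + \left(3 + 4\right)\right) = - 99 \left(\left(-10 - 4 \left(-5 + 2 \left(-4\right)\right)\right) + 7\right) = - 99 \left(\left(-10 - 4 \left(-5 - 8\right)\right) + 7\right) = - 99 \left(\left(-10 - -52\right) + 7\right) = - 99 \left(\left(-10 + 52\right) + 7\right) = - 99 \left(42 + 7\right) = \left(-99\right) 49 = -4851$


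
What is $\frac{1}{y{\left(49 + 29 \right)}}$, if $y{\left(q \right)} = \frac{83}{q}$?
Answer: $\frac{78}{83} \approx 0.93976$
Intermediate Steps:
$\frac{1}{y{\left(49 + 29 \right)}} = \frac{1}{83 \frac{1}{49 + 29}} = \frac{1}{83 \cdot \frac{1}{78}} = \frac{1}{\frac{83}{78}} = \frac{78}{83}$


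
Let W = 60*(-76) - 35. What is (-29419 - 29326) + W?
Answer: -63340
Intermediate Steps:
W = -4595 (W = -4560 - 35 = -4595)
(-29419 - 29326) + W = (-29419 - 29326) - 4595 = -58745 - 4595 = -63340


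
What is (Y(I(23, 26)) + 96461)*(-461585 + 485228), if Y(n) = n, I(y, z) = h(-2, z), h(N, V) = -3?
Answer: 2280556494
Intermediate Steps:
I(y, z) = -3
(Y(I(23, 26)) + 96461)*(-461585 + 485228) = (-3 + 96461)*(-461585 + 485228) = 96458*23643 = 2280556494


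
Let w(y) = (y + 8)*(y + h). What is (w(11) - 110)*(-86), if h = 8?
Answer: -21586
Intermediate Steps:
w(y) = (8 + y)² (w(y) = (y + 8)*(y + 8) = (8 + y)*(8 + y) = (8 + y)²)
(w(11) - 110)*(-86) = ((64 + 11² + 16*11) - 110)*(-86) = ((64 + 121 + 176) - 110)*(-86) = (361 - 110)*(-86) = 251*(-86) = -21586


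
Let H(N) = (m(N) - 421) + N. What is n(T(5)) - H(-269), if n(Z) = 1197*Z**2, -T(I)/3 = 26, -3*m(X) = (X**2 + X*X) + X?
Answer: 7331389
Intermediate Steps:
m(X) = -2*X**2/3 - X/3 (m(X) = -((X**2 + X*X) + X)/3 = -((X**2 + X**2) + X)/3 = -(2*X**2 + X)/3 = -(X + 2*X**2)/3 = -2*X**2/3 - X/3)
T(I) = -78 (T(I) = -3*26 = -78)
H(N) = -421 + N - N*(1 + 2*N)/3 (H(N) = (-N*(1 + 2*N)/3 - 421) + N = (-421 - N*(1 + 2*N)/3) + N = -421 + N - N*(1 + 2*N)/3)
n(T(5)) - H(-269) = 1197*(-78)**2 - (-421 - 2/3*(-269)**2 + (2/3)*(-269)) = 1197*6084 - (-421 - 2/3*72361 - 538/3) = 7282548 - (-421 - 144722/3 - 538/3) = 7282548 - 1*(-48841) = 7282548 + 48841 = 7331389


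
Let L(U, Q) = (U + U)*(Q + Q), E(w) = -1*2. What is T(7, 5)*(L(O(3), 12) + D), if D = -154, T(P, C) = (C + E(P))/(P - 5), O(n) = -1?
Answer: -303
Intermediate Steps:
E(w) = -2
L(U, Q) = 4*Q*U (L(U, Q) = (2*U)*(2*Q) = 4*Q*U)
T(P, C) = (-2 + C)/(-5 + P) (T(P, C) = (C - 2)/(P - 5) = (-2 + C)/(-5 + P))
T(7, 5)*(L(O(3), 12) + D) = ((-2 + 5)/(-5 + 7))*(4*12*(-1) - 154) = (3/2)*(-48 - 154) = ((½)*3)*(-202) = (3/2)*(-202) = -303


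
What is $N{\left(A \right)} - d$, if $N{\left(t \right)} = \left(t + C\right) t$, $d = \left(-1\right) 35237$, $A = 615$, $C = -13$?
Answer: $405467$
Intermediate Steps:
$d = -35237$
$N{\left(t \right)} = t \left(-13 + t\right)$ ($N{\left(t \right)} = \left(t - 13\right) t = \left(-13 + t\right) t = t \left(-13 + t\right)$)
$N{\left(A \right)} - d = 615 \left(-13 + 615\right) - -35237 = 615 \cdot 602 + 35237 = 370230 + 35237 = 405467$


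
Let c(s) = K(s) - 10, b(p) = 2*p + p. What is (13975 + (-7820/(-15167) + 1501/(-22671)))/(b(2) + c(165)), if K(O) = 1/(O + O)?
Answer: -48054730431280/13743622551 ≈ -3496.5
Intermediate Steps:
b(p) = 3*p
K(O) = 1/(2*O)
c(s) = -10 + 1/(2*s) (c(s) = 1/(2*s) - 10 = -10 + 1/(2*s))
(13975 + (-7820/(-15167) + 1501/(-22671)))/(b(2) + c(165)) = (13975 + (-7820/(-15167) + 1501/(-22671)))/(3*2 + (-10 + (1/2)/165)) = (13975 + (-7820*(-1/15167) + 1501*(-1/22671)))/(6 + (-10 + (1/2)*(1/165))) = (13975 + (7820/15167 - 1501/22671))/(6 + (-10 + 1/330)) = (13975 + 154521553/343851057)/(6 - 3299/330) = 4805473043128/(343851057*(-1319/330)) = (4805473043128/343851057)*(-330/1319) = -48054730431280/13743622551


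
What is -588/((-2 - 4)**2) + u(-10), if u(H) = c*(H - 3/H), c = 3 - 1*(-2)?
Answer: -389/6 ≈ -64.833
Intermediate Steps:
c = 5 (c = 3 + 2 = 5)
u(H) = -15/H + 5*H (u(H) = 5*(H - 3/H) = -15/H + 5*H)
-588/((-2 - 4)**2) + u(-10) = -588/((-2 - 4)**2) + (-15/(-10) + 5*(-10)) = -588/((-6)**2) + (-15*(-1/10) - 50) = -588/36 + (3/2 - 50) = -588/36 - 97/2 = -28*7/12 - 97/2 = -49/3 - 97/2 = -389/6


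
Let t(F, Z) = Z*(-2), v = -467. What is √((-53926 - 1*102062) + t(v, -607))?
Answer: I*√154774 ≈ 393.41*I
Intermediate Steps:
t(F, Z) = -2*Z
√((-53926 - 1*102062) + t(v, -607)) = √((-53926 - 1*102062) - 2*(-607)) = √((-53926 - 102062) + 1214) = √(-155988 + 1214) = √(-154774) = I*√154774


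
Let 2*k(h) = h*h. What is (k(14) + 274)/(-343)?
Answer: -372/343 ≈ -1.0845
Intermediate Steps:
k(h) = h**2/2 (k(h) = (h*h)/2 = h**2/2)
(k(14) + 274)/(-343) = ((1/2)*14**2 + 274)/(-343) = ((1/2)*196 + 274)*(-1/343) = (98 + 274)*(-1/343) = 372*(-1/343) = -372/343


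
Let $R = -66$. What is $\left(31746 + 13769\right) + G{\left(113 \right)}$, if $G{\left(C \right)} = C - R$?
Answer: $45694$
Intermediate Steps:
$G{\left(C \right)} = 66 + C$ ($G{\left(C \right)} = C - -66 = C + 66 = 66 + C$)
$\left(31746 + 13769\right) + G{\left(113 \right)} = \left(31746 + 13769\right) + \left(66 + 113\right) = 45515 + 179 = 45694$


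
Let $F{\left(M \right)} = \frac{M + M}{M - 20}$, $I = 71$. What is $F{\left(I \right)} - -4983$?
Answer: $\frac{254275}{51} \approx 4985.8$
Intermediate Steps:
$F{\left(M \right)} = \frac{2 M}{-20 + M}$ ($F{\left(M \right)} = \frac{2 M}{M - 20} = \frac{2 M}{-20 + M}$)
$F{\left(I \right)} - -4983 = 2 \cdot 71 \frac{1}{-20 + 71} - -4983 = 2 \cdot 71 \cdot \frac{1}{51} + 4983 = \frac{142}{51} + 4983 = \frac{254275}{51}$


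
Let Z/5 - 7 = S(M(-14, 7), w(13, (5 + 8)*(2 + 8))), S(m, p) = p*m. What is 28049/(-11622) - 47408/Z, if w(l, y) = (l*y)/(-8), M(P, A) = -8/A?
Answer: -4100716487/101053290 ≈ -40.580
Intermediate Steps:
w(l, y) = -l*y/8 (w(l, y) = (l*y)*(-1/8) = -l*y/8)
S(m, p) = m*p
Z = 8695/7 (Z = 35 + 5*((-8/7)*(-1/8*13*(5 + 8)*(2 + 8))) = 35 + 5*((-8*1/7)*(-1/8*13*13*10)) = 35 + 5*(-(-1)*13*130/7) = 35 + 5*(-8/7*(-845/4)) = 35 + 5*(1690/7) = 35 + 8450/7 = 8695/7 ≈ 1242.1)
28049/(-11622) - 47408/Z = 28049/(-11622) - 47408/8695/7 = 28049*(-1/11622) - 47408*7/8695 = -28049/11622 - 331856/8695 = -4100716487/101053290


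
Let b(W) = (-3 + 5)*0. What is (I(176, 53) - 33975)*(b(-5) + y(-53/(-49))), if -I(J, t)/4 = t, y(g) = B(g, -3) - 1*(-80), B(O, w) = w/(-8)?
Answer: -21982241/8 ≈ -2.7478e+6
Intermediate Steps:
B(O, w) = -w/8 (B(O, w) = w*(-⅛) = -w/8)
y(g) = 643/8 (y(g) = -⅛*(-3) - 1*(-80) = 3/8 + 80 = 643/8)
b(W) = 0 (b(W) = 2*0 = 0)
I(J, t) = -4*t
(I(176, 53) - 33975)*(b(-5) + y(-53/(-49))) = (-4*53 - 33975)*(0 + 643/8) = (-212 - 33975)*(643/8) = -34187*643/8 = -21982241/8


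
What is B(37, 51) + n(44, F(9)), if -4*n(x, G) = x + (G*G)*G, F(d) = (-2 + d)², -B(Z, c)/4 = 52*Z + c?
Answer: -149293/4 ≈ -37323.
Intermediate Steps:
B(Z, c) = -208*Z - 4*c (B(Z, c) = -4*(52*Z + c) = -4*(c + 52*Z) = -208*Z - 4*c)
n(x, G) = -x/4 - G³/4 (n(x, G) = -(x + (G*G)*G)/4 = -(x + G²*G)/4 = -(x + G³)/4 = -x/4 - G³/4)
B(37, 51) + n(44, F(9)) = (-208*37 - 4*51) + (-¼*44 - (-2 + 9)⁶/4) = (-7696 - 204) + (-11 - (7²)³/4) = -7900 + (-11 - ¼*49³) = -7900 + (-11 - ¼*117649) = -7900 + (-11 - 117649/4) = -7900 - 117693/4 = -149293/4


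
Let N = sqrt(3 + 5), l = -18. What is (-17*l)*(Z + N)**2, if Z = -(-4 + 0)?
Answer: 7344 + 4896*sqrt(2) ≈ 14268.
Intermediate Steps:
Z = 4 (Z = -1*(-4) = 4)
N = 2*sqrt(2) (N = sqrt(8) = 2*sqrt(2) ≈ 2.8284)
(-17*l)*(Z + N)**2 = (-17*(-18))*(4 + 2*sqrt(2))**2 = 306*(4 + 2*sqrt(2))**2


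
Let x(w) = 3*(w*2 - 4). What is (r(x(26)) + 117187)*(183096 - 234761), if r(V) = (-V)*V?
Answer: -4983140915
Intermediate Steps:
x(w) = -12 + 6*w (x(w) = 3*(2*w - 4) = 3*(-4 + 2*w) = -12 + 6*w)
r(V) = -V²
(r(x(26)) + 117187)*(183096 - 234761) = (-(-12 + 6*26)² + 117187)*(183096 - 234761) = (-(-12 + 156)² + 117187)*(-51665) = (-1*144² + 117187)*(-51665) = (-1*20736 + 117187)*(-51665) = (-20736 + 117187)*(-51665) = 96451*(-51665) = -4983140915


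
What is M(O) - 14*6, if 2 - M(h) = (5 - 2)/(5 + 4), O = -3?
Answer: -247/3 ≈ -82.333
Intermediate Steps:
M(h) = 5/3 (M(h) = 2 - (5 - 2)/(5 + 4) = 2 - 3/9 = 2 - 1*⅓ = 2 - ⅓ = 5/3)
M(O) - 14*6 = 5/3 - 14*6 = 5/3 - 84 = -247/3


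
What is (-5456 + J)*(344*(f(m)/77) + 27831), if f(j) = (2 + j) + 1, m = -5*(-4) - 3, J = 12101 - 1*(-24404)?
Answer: 66751220483/77 ≈ 8.6690e+8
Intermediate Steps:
J = 36505 (J = 12101 + 24404 = 36505)
m = 17 (m = 20 - 3 = 17)
f(j) = 3 + j
(-5456 + J)*(344*(f(m)/77) + 27831) = (-5456 + 36505)*(344*((3 + 17)/77) + 27831) = 31049*(344*(20*(1/77)) + 27831) = 31049*(344*(20/77) + 27831) = 31049*(6880/77 + 27831) = 31049*(2149867/77) = 66751220483/77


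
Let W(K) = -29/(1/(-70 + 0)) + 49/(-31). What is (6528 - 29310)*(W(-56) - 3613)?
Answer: 1119097404/31 ≈ 3.6100e+7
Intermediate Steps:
W(K) = 62881/31 (W(K) = -29/(1/(-70)) + 49*(-1/31) = -29/(-1/70) - 49/31 = -29*(-70) - 49/31 = 2030 - 49/31 = 62881/31)
(6528 - 29310)*(W(-56) - 3613) = (6528 - 29310)*(62881/31 - 3613) = -22782*(-49122/31) = 1119097404/31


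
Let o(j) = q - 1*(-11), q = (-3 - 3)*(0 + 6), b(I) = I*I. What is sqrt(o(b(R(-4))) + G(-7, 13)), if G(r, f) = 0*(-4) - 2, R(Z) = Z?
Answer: 3*I*sqrt(3) ≈ 5.1962*I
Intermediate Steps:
b(I) = I**2
q = -36 (q = -6*6 = -36)
G(r, f) = -2 (G(r, f) = 0 - 2 = -2)
o(j) = -25 (o(j) = -36 - 1*(-11) = -36 + 11 = -25)
sqrt(o(b(R(-4))) + G(-7, 13)) = sqrt(-25 - 2) = sqrt(-27) = 3*I*sqrt(3)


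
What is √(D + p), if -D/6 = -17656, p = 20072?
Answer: 2*√31502 ≈ 354.98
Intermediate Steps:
D = 105936 (D = -6*(-17656) = 105936)
√(D + p) = √(105936 + 20072) = √126008 = 2*√31502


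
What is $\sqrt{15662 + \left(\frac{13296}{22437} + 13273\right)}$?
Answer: $\frac{\sqrt{2343783}}{9} \approx 170.1$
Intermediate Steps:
$\sqrt{15662 + \left(\frac{13296}{22437} + 13273\right)} = \sqrt{15662 + \left(13296 \cdot \frac{1}{22437} + 13273\right)} = \sqrt{15662 + \left(\frac{16}{27} + 13273\right)} = \sqrt{15662 + \frac{358387}{27}} = \sqrt{\frac{781261}{27}} = \frac{\sqrt{2343783}}{9}$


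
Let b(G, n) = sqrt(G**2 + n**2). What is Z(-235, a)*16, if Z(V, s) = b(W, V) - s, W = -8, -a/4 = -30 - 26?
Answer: -3584 + 16*sqrt(55289) ≈ 178.18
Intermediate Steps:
a = 224 (a = -4*(-30 - 26) = -4*(-56) = 224)
Z(V, s) = sqrt(64 + V**2) - s (Z(V, s) = sqrt((-8)**2 + V**2) - s = sqrt(64 + V**2) - s)
Z(-235, a)*16 = (sqrt(64 + (-235)**2) - 1*224)*16 = (sqrt(64 + 55225) - 224)*16 = (sqrt(55289) - 224)*16 = (-224 + sqrt(55289))*16 = -3584 + 16*sqrt(55289)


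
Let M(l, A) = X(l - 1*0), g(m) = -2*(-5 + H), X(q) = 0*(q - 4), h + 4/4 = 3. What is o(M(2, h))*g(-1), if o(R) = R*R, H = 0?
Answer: 0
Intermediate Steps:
h = 2 (h = -1 + 3 = 2)
X(q) = 0 (X(q) = 0*(-4 + q) = 0)
g(m) = 10 (g(m) = -2*(-5 + 0) = -2*(-5) = 10)
M(l, A) = 0
o(R) = R**2
o(M(2, h))*g(-1) = 0**2*10 = 0*10 = 0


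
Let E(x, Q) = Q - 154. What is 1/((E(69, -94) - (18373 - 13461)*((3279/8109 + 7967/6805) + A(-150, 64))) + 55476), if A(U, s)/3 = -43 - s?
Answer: 18393915/29876187666308 ≈ 6.1567e-7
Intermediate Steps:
A(U, s) = -129 - 3*s (A(U, s) = 3*(-43 - s) = -129 - 3*s)
E(x, Q) = -154 + Q
1/((E(69, -94) - (18373 - 13461)*((3279/8109 + 7967/6805) + A(-150, 64))) + 55476) = 1/(((-154 - 94) - (18373 - 13461)*((3279/8109 + 7967/6805) + (-129 - 3*64))) + 55476) = 1/((-248 - 4912*((3279*(1/8109) + 7967*(1/6805)) + (-129 - 192))) + 55476) = 1/((-248 - 4912*((1093/2703 + 7967/6805) - 321)) + 55476) = 1/((-248 - 4912*(28972666/18393915 - 321)) + 55476) = 1/((-248 - 4912*(-5875474049)/18393915) + 55476) = 1/((-248 - 1*(-28860328528688/18393915)) + 55476) = 1/((-248 + 28860328528688/18393915) + 55476) = 1/(28855766837768/18393915 + 55476) = 1/(29876187666308/18393915) = 18393915/29876187666308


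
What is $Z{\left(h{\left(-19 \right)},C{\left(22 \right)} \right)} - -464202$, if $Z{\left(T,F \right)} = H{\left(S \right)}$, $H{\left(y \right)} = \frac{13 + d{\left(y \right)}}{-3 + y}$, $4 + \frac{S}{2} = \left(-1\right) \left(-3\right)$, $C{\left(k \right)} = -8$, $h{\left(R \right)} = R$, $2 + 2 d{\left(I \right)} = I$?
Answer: $\frac{2320999}{5} \approx 4.642 \cdot 10^{5}$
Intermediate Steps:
$d{\left(I \right)} = -1 + \frac{I}{2}$
$S = -2$ ($S = -8 + 2 \left(\left(-1\right) \left(-3\right)\right) = -8 + 2 \cdot 3 = -8 + 6 = -2$)
$H{\left(y \right)} = \frac{12 + \frac{y}{2}}{-3 + y}$ ($H{\left(y \right)} = \frac{13 + \left(-1 + \frac{y}{2}\right)}{-3 + y} = \frac{12 + \frac{y}{2}}{-3 + y}$)
$Z{\left(T,F \right)} = - \frac{11}{5}$ ($Z{\left(T,F \right)} = \frac{24 - 2}{2 \left(-3 - 2\right)} = \frac{1}{2} \frac{1}{-5} \cdot 22 = \frac{1}{2} \left(- \frac{1}{5}\right) 22 = - \frac{11}{5}$)
$Z{\left(h{\left(-19 \right)},C{\left(22 \right)} \right)} - -464202 = - \frac{11}{5} - -464202 = - \frac{11}{5} + 464202 = \frac{2320999}{5}$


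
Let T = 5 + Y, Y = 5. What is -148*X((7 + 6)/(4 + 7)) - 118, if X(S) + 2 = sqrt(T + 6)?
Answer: -414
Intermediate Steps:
T = 10 (T = 5 + 5 = 10)
X(S) = 2 (X(S) = -2 + sqrt(10 + 6) = -2 + sqrt(16) = -2 + 4 = 2)
-148*X((7 + 6)/(4 + 7)) - 118 = -148*2 - 118 = -296 - 118 = -414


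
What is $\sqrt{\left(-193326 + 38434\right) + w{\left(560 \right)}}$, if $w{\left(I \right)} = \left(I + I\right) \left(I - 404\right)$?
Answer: $2 \sqrt{4957} \approx 140.81$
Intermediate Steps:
$w{\left(I \right)} = 2 I \left(-404 + I\right)$
$\sqrt{\left(-193326 + 38434\right) + w{\left(560 \right)}} = \sqrt{\left(-193326 + 38434\right) + 2 \cdot 560 \left(-404 + 560\right)} = \sqrt{-154892 + 2 \cdot 560 \cdot 156} = \sqrt{-154892 + 174720} = \sqrt{19828} = 2 \sqrt{4957}$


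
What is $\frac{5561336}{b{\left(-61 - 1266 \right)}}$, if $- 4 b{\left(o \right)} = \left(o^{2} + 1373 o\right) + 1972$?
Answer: $\frac{1011152}{2685} \approx 376.59$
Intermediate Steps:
$b{\left(o \right)} = -493 - \frac{1373 o}{4} - \frac{o^{2}}{4}$ ($b{\left(o \right)} = - \frac{\left(o^{2} + 1373 o\right) + 1972}{4} = - \frac{1972 + o^{2} + 1373 o}{4} = -493 - \frac{1373 o}{4} - \frac{o^{2}}{4}$)
$\frac{5561336}{b{\left(-61 - 1266 \right)}} = \frac{5561336}{-493 - \frac{1373 \left(-61 - 1266\right)}{4} - \frac{\left(-61 - 1266\right)^{2}}{4}} = \frac{5561336}{-493 - - \frac{1821971}{4} - \frac{\left(-1327\right)^{2}}{4}} = \frac{5561336}{-493 + \frac{1821971}{4} - \frac{1760929}{4}} = \frac{5561336}{\frac{29535}{2}} = 5561336 \cdot \frac{2}{29535} = \frac{1011152}{2685}$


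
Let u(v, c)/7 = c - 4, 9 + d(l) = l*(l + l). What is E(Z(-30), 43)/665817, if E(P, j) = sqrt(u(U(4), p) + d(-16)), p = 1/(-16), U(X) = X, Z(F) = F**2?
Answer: sqrt(7593)/2663268 ≈ 3.2718e-5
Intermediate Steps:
d(l) = -9 + 2*l**2 (d(l) = -9 + l*(l + l) = -9 + l*(2*l) = -9 + 2*l**2)
p = -1/16 ≈ -0.062500
u(v, c) = -28 + 7*c (u(v, c) = 7*(c - 4) = 7*(-4 + c) = -28 + 7*c)
E(P, j) = sqrt(7593)/4 (E(P, j) = sqrt((-28 + 7*(-1/16)) + (-9 + 2*(-16)**2)) = sqrt((-28 - 7/16) + (-9 + 2*256)) = sqrt(-455/16 + (-9 + 512)) = sqrt(-455/16 + 503) = sqrt(7593/16) = sqrt(7593)/4)
E(Z(-30), 43)/665817 = (sqrt(7593)/4)/665817 = (sqrt(7593)/4)*(1/665817) = sqrt(7593)/2663268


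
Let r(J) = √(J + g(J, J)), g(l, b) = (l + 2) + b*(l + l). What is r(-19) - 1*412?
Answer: -412 + 7*√14 ≈ -385.81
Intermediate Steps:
g(l, b) = 2 + l + 2*b*l (g(l, b) = (2 + l) + b*(2*l) = (2 + l) + 2*b*l = 2 + l + 2*b*l)
r(J) = √(2 + 2*J + 2*J²) (r(J) = √(J + (2 + J + 2*J*J)) = √(J + (2 + J + 2*J²)) = √(2 + 2*J + 2*J²))
r(-19) - 1*412 = √(2 + 2*(-19) + 2*(-19)²) - 1*412 = √(2 - 38 + 2*361) - 412 = √(2 - 38 + 722) - 412 = √686 - 412 = 7*√14 - 412 = -412 + 7*√14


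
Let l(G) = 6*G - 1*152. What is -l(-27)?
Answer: 314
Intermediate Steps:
l(G) = -152 + 6*G (l(G) = 6*G - 152 = -152 + 6*G)
-l(-27) = -(-152 + 6*(-27)) = -(-152 - 162) = -1*(-314) = 314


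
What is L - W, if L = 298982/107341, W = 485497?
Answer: -52113434495/107341 ≈ -4.8549e+5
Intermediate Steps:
L = 298982/107341 (L = 298982*(1/107341) = 298982/107341 ≈ 2.7853)
L - W = 298982/107341 - 1*485497 = 298982/107341 - 485497 = -52113434495/107341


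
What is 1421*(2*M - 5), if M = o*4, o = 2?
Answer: 15631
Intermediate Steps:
M = 8 (M = 2*4 = 8)
1421*(2*M - 5) = 1421*(2*8 - 5) = 1421*(16 - 5) = 1421*11 = 15631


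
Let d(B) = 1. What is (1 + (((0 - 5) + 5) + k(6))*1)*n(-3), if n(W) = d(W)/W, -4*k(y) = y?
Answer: ⅙ ≈ 0.16667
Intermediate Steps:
k(y) = -y/4
n(W) = 1/W
(1 + (((0 - 5) + 5) + k(6))*1)*n(-3) = (1 + (((0 - 5) + 5) - ¼*6)*1)/(-3) = (1 + ((-5 + 5) - 3/2)*1)*(-⅓) = (1 + (0 - 3/2)*1)*(-⅓) = (1 - 3/2*1)*(-⅓) = (1 - 3/2)*(-⅓) = -½*(-⅓) = ⅙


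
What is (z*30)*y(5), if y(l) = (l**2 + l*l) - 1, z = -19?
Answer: -27930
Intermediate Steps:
y(l) = -1 + 2*l**2 (y(l) = (l**2 + l**2) - 1 = 2*l**2 - 1 = -1 + 2*l**2)
(z*30)*y(5) = (-19*30)*(-1 + 2*5**2) = -570*(-1 + 2*25) = -570*(-1 + 50) = -570*49 = -27930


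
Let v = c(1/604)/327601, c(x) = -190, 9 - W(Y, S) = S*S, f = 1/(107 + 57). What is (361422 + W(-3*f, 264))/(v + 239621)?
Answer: 95572677735/78500079031 ≈ 1.2175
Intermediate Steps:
f = 1/164 ≈ 0.0060976
W(Y, S) = 9 - S² (W(Y, S) = 9 - S*S = 9 - S²)
v = -190/327601 ≈ -0.00057997
(361422 + W(-3*f, 264))/(v + 239621) = (361422 + (9 - 1*264²))/(-190/327601 + 239621) = (361422 + (9 - 1*69696))/(78500079031/327601) = (361422 + (9 - 69696))*(327601/78500079031) = (361422 - 69687)*(327601/78500079031) = 291735*(327601/78500079031) = 95572677735/78500079031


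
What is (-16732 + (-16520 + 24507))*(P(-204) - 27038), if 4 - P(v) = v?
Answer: 234628350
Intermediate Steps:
P(v) = 4 - v
(-16732 + (-16520 + 24507))*(P(-204) - 27038) = (-16732 + (-16520 + 24507))*((4 - 1*(-204)) - 27038) = (-16732 + 7987)*((4 + 204) - 27038) = -8745*(208 - 27038) = -8745*(-26830) = 234628350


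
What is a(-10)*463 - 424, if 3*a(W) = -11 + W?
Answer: -3665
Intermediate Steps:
a(W) = -11/3 + W/3 (a(W) = (-11 + W)/3 = -11/3 + W/3)
a(-10)*463 - 424 = (-11/3 + (⅓)*(-10))*463 - 424 = (-11/3 - 10/3)*463 - 424 = -7*463 - 424 = -3241 - 424 = -3665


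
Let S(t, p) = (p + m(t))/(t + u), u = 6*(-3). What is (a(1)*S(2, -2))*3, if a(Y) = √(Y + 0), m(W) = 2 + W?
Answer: -3/8 ≈ -0.37500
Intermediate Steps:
u = -18
S(t, p) = (2 + p + t)/(-18 + t) (S(t, p) = (p + (2 + t))/(t - 18) = (2 + p + t)/(-18 + t))
a(Y) = √Y
(a(1)*S(2, -2))*3 = (√1*((2 - 2 + 2)/(-18 + 2)))*3 = (1*(2/(-16)))*3 = (1*(-1/16*2))*3 = (1*(-⅛))*3 = -⅛*3 = -3/8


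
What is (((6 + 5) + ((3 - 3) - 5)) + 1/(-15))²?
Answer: 7921/225 ≈ 35.204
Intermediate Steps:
(((6 + 5) + ((3 - 3) - 5)) + 1/(-15))² = ((11 + (0 - 5)) - 1/15)² = ((11 - 5) - 1/15)² = (6 - 1/15)² = (89/15)² = 7921/225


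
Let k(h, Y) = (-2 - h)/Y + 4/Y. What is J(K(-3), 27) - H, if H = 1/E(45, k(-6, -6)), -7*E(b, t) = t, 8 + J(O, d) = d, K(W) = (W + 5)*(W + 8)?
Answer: 55/4 ≈ 13.750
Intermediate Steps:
k(h, Y) = 4/Y + (-2 - h)/Y (k(h, Y) = (-2 - h)/Y + 4/Y = 4/Y + (-2 - h)/Y)
K(W) = (5 + W)*(8 + W)
J(O, d) = -8 + d
E(b, t) = -t/7
H = 21/4 (H = 1/(-(2 - 1*(-6))/(7*(-6))) = 1/(-(-1)*(2 + 6)/42) = 1/(-(-1)*8/42) = 1/(-⅐*(-4/3)) = 1/(4/21) = 21/4 ≈ 5.2500)
J(K(-3), 27) - H = (-8 + 27) - 1*21/4 = 19 - 21/4 = 55/4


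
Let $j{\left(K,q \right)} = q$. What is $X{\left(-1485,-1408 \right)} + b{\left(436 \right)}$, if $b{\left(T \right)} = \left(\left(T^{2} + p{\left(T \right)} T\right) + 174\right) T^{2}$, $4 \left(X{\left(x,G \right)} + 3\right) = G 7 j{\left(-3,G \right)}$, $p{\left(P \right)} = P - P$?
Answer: $36173035229$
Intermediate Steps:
$p{\left(P \right)} = 0$
$X{\left(x,G \right)} = -3 + \frac{7 G^{2}}{4}$ ($X{\left(x,G \right)} = -3 + \frac{G 7 G}{4} = -3 + \frac{7 G G}{4} = -3 + \frac{7 G^{2}}{4}$)
$b{\left(T \right)} = T^{2} \left(174 + T^{2}\right)$ ($b{\left(T \right)} = \left(\left(T^{2} + 0 T\right) + 174\right) T^{2} = \left(\left(T^{2} + 0\right) + 174\right) T^{2} = \left(T^{2} + 174\right) T^{2} = \left(174 + T^{2}\right) T^{2} = T^{2} \left(174 + T^{2}\right)$)
$X{\left(-1485,-1408 \right)} + b{\left(436 \right)} = \left(-3 + \frac{7 \left(-1408\right)^{2}}{4}\right) + 436^{2} \left(174 + 436^{2}\right) = \left(-3 + \frac{7}{4} \cdot 1982464\right) + 190096 \left(174 + 190096\right) = \left(-3 + 3469312\right) + 190096 \cdot 190270 = 3469309 + 36169565920 = 36173035229$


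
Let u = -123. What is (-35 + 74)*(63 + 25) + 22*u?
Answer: 726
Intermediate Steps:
(-35 + 74)*(63 + 25) + 22*u = (-35 + 74)*(63 + 25) + 22*(-123) = 39*88 - 2706 = 3432 - 2706 = 726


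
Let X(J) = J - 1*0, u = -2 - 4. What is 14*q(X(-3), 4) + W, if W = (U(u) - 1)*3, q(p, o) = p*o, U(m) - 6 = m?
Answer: -171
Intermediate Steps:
u = -6
X(J) = J (X(J) = J + 0 = J)
U(m) = 6 + m
q(p, o) = o*p
W = -3 (W = ((6 - 6) - 1)*3 = (0 - 1)*3 = -1*3 = -3)
14*q(X(-3), 4) + W = 14*(4*(-3)) - 3 = 14*(-12) - 3 = -168 - 3 = -171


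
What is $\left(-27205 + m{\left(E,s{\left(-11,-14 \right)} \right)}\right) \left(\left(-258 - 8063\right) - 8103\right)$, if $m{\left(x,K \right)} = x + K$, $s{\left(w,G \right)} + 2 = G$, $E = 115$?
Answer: $445188944$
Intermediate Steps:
$s{\left(w,G \right)} = -2 + G$
$m{\left(x,K \right)} = K + x$
$\left(-27205 + m{\left(E,s{\left(-11,-14 \right)} \right)}\right) \left(\left(-258 - 8063\right) - 8103\right) = \left(-27205 + \left(\left(-2 - 14\right) + 115\right)\right) \left(\left(-258 - 8063\right) - 8103\right) = \left(-27205 + \left(-16 + 115\right)\right) \left(-8321 - 8103\right) = \left(-27205 + 99\right) \left(-16424\right) = \left(-27106\right) \left(-16424\right) = 445188944$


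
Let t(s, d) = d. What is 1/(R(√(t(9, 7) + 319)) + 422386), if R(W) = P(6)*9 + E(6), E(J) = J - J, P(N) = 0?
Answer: 1/422386 ≈ 2.3675e-6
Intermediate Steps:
E(J) = 0
R(W) = 0 (R(W) = 0*9 + 0 = 0 + 0 = 0)
1/(R(√(t(9, 7) + 319)) + 422386) = 1/(0 + 422386) = 1/422386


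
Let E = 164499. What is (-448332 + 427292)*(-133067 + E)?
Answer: -661329280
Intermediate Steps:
(-448332 + 427292)*(-133067 + E) = (-448332 + 427292)*(-133067 + 164499) = -21040*31432 = -661329280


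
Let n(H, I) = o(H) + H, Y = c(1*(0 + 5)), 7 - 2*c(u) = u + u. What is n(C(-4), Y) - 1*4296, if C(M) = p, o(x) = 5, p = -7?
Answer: -4298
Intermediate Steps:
c(u) = 7/2 - u (c(u) = 7/2 - (u + u)/2 = 7/2 - u)
C(M) = -7
Y = -3/2 (Y = 7/2 - (0 + 5) = 7/2 - 5 = -3/2 ≈ -1.5000)
n(H, I) = 5 + H
n(C(-4), Y) - 1*4296 = (5 - 7) - 1*4296 = -2 - 4296 = -4298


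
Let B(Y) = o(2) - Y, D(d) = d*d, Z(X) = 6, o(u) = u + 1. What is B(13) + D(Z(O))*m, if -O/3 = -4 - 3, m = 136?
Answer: 4886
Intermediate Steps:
o(u) = 1 + u
O = 21 (O = -3*(-4 - 3) = -3*(-7) = 21)
D(d) = d**2
B(Y) = 3 - Y (B(Y) = (1 + 2) - Y = 3 - Y)
B(13) + D(Z(O))*m = (3 - 1*13) + 6**2*136 = (3 - 13) + 36*136 = -10 + 4896 = 4886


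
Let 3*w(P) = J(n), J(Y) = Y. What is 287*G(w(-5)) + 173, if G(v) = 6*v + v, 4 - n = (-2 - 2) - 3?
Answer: 22618/3 ≈ 7539.3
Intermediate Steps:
n = 11 (n = 4 - ((-2 - 2) - 3) = 4 - (-4 - 3) = 4 - 1*(-7) = 4 + 7 = 11)
w(P) = 11/3 (w(P) = (1/3)*11 = 11/3)
G(v) = 7*v
287*G(w(-5)) + 173 = 287*(7*(11/3)) + 173 = 287*(77/3) + 173 = 22099/3 + 173 = 22618/3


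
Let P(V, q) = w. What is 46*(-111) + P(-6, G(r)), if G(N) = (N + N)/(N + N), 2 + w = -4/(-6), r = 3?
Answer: -15322/3 ≈ -5107.3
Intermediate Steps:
w = -4/3 (w = -2 - 4/(-6) = -2 - 4*(-1/6) = -2 + 2/3 = -4/3 ≈ -1.3333)
G(N) = 1 (G(N) = (2*N)/((2*N)) = (2*N)*(1/(2*N)) = 1)
P(V, q) = -4/3
46*(-111) + P(-6, G(r)) = 46*(-111) - 4/3 = -5106 - 4/3 = -15322/3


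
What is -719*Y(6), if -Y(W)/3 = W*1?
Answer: 12942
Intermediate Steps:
Y(W) = -3*W
-719*Y(6) = -(-2157)*6 = -719*(-18) = 12942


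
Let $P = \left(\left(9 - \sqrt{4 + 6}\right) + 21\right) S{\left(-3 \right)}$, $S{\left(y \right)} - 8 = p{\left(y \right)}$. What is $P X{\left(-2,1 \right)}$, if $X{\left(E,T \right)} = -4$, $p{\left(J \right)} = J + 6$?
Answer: $-1320 + 44 \sqrt{10} \approx -1180.9$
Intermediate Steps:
$p{\left(J \right)} = 6 + J$
$S{\left(y \right)} = 14 + y$ ($S{\left(y \right)} = 8 + \left(6 + y\right) = 14 + y$)
$P = 330 - 11 \sqrt{10}$ ($P = \left(\left(9 - \sqrt{4 + 6}\right) + 21\right) \left(14 - 3\right) = \left(\left(9 - \sqrt{10}\right) + 21\right) 11 = \left(30 - \sqrt{10}\right) 11 = 330 - 11 \sqrt{10} \approx 295.21$)
$P X{\left(-2,1 \right)} = \left(330 - 11 \sqrt{10}\right) \left(-4\right) = -1320 + 44 \sqrt{10}$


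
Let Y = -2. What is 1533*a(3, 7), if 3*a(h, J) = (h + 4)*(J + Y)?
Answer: 17885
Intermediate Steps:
a(h, J) = (-2 + J)*(4 + h)/3 (a(h, J) = ((h + 4)*(J - 2))/3 = ((4 + h)*(-2 + J))/3 = ((-2 + J)*(4 + h))/3 = (-2 + J)*(4 + h)/3)
1533*a(3, 7) = 1533*(-8/3 - ⅔*3 + (4/3)*7 + (⅓)*7*3) = 1533*(-8/3 - 2 + 28/3 + 7) = 1533*(35/3) = 17885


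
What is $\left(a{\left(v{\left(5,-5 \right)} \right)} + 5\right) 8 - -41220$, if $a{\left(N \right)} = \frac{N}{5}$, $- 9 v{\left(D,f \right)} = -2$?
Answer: $\frac{1856716}{45} \approx 41260.0$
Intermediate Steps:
$v{\left(D,f \right)} = \frac{2}{9}$ ($v{\left(D,f \right)} = \left(- \frac{1}{9}\right) \left(-2\right) = \frac{2}{9}$)
$a{\left(N \right)} = \frac{N}{5}$ ($a{\left(N \right)} = N \frac{1}{5} = \frac{N}{5}$)
$\left(a{\left(v{\left(5,-5 \right)} \right)} + 5\right) 8 - -41220 = \left(\frac{1}{5} \cdot \frac{2}{9} + 5\right) 8 - -41220 = \left(\frac{2}{45} + 5\right) 8 + 41220 = \frac{227}{45} \cdot 8 + 41220 = \frac{1816}{45} + 41220 = \frac{1856716}{45}$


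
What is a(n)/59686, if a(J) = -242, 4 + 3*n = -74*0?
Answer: -11/2713 ≈ -0.0040546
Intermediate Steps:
n = -4/3 (n = -4/3 + (-74*0)/3 = -4/3 + (⅓)*0 = -4/3 + 0 = -4/3 ≈ -1.3333)
a(n)/59686 = -242/59686 = -242*1/59686 = -11/2713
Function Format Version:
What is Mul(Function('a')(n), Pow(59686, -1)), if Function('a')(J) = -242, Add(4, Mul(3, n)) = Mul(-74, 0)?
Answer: Rational(-11, 2713) ≈ -0.0040546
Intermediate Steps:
n = Rational(-4, 3) (n = Add(Rational(-4, 3), Mul(Rational(1, 3), Mul(-74, 0))) = Add(Rational(-4, 3), Mul(Rational(1, 3), 0)) = Add(Rational(-4, 3), 0) = Rational(-4, 3) ≈ -1.3333)
Mul(Function('a')(n), Pow(59686, -1)) = Mul(-242, Pow(59686, -1)) = Mul(-242, Rational(1, 59686)) = Rational(-11, 2713)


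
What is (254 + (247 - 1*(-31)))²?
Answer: 283024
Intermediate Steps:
(254 + (247 - 1*(-31)))² = (254 + (247 + 31))² = (254 + 278)² = 532² = 283024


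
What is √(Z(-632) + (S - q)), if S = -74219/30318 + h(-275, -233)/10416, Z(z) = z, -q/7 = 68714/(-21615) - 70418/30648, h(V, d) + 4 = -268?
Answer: 9*I*√3518942885034968577364255/650881932470 ≈ 25.939*I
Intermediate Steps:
h(V, d) = -272 (h(V, d) = -4 - 268 = -272)
q = 1410901233/36803140 (q = -7*(68714/(-21615) - 70418/30648) = -7*(68714*(-1/21615) - 70418*1/30648) = -7*(-68714/21615 - 35209/15324) = -7*(-201557319/36803140) = 1410901233/36803140 ≈ 38.336)
S = -175025/70742 (S = -74219/30318 - 272/10416 = -74219*1/30318 - 272*1/10416 = -74219/30318 - 17/651 = -175025/70742 ≈ -2.4741)
√(Z(-632) + (S - q)) = √(-632 + (-175025/70742 - 1*1410901233/36803140)) = √(-632 + (-175025/70742 - 1410901233/36803140)) = √(-632 - 53125722301693/1301763864940) = √(-875840484943773/1301763864940) = 9*I*√3518942885034968577364255/650881932470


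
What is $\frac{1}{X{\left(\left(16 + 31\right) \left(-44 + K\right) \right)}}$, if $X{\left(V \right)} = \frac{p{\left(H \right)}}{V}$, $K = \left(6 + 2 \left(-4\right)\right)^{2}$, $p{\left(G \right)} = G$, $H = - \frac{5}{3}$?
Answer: $1128$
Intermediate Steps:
$H = - \frac{5}{3}$ ($H = \left(-5\right) \frac{1}{3} = - \frac{5}{3} \approx -1.6667$)
$K = 4$ ($K = \left(6 - 8\right)^{2} = \left(-2\right)^{2} = 4$)
$X{\left(V \right)} = - \frac{5}{3 V}$
$\frac{1}{X{\left(\left(16 + 31\right) \left(-44 + K\right) \right)}} = \frac{1}{\left(- \frac{5}{3}\right) \frac{1}{\left(16 + 31\right) \left(-44 + 4\right)}} = \frac{1}{\left(- \frac{5}{3}\right) \frac{1}{47 \left(-40\right)}} = \frac{1}{\left(- \frac{5}{3}\right) \frac{1}{-1880}} = \frac{1}{\left(- \frac{5}{3}\right) \left(- \frac{1}{1880}\right)} = \frac{1}{\frac{1}{1128}} = 1128$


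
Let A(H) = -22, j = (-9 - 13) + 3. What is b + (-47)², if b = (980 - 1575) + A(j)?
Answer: 1592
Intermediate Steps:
j = -19 (j = -22 + 3 = -19)
b = -617 (b = (980 - 1575) - 22 = -595 - 22 = -617)
b + (-47)² = -617 + (-47)² = -617 + 2209 = 1592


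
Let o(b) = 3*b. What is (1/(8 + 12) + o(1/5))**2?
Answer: 169/400 ≈ 0.42250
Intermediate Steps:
(1/(8 + 12) + o(1/5))**2 = (1/(8 + 12) + 3/5)**2 = (1/20 + 3*(1/5))**2 = (1/20 + 3/5)**2 = (13/20)**2 = 169/400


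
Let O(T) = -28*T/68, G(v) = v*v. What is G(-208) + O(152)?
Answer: 734424/17 ≈ 43201.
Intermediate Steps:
G(v) = v²
O(T) = -7*T/17 (O(T) = -28*T*(1/68) = -7*T/17)
G(-208) + O(152) = (-208)² - 7/17*152 = 43264 - 1064/17 = 734424/17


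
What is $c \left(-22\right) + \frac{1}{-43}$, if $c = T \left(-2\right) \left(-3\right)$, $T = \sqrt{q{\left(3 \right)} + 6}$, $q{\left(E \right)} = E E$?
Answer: $- \frac{1}{43} - 132 \sqrt{15} \approx -511.26$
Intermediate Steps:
$q{\left(E \right)} = E^{2}$
$T = \sqrt{15}$ ($T = \sqrt{3^{2} + 6} = \sqrt{9 + 6} = \sqrt{15} \approx 3.873$)
$c = 6 \sqrt{15}$ ($c = \sqrt{15} \left(-2\right) \left(-3\right) = - 2 \sqrt{15} \left(-3\right) = 6 \sqrt{15} \approx 23.238$)
$c \left(-22\right) + \frac{1}{-43} = 6 \sqrt{15} \left(-22\right) + \frac{1}{-43} = - 132 \sqrt{15} - \frac{1}{43} = - \frac{1}{43} - 132 \sqrt{15}$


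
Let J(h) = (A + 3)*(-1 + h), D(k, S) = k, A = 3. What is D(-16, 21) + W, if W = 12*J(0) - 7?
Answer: -95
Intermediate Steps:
J(h) = -6 + 6*h (J(h) = (3 + 3)*(-1 + h) = 6*(-1 + h) = -6 + 6*h)
W = -79 (W = 12*(-6 + 6*0) - 7 = 12*(-6 + 0) - 7 = 12*(-6) - 7 = -72 - 7 = -79)
D(-16, 21) + W = -16 - 79 = -95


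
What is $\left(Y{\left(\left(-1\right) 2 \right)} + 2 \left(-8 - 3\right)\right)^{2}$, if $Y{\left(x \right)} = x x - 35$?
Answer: $2809$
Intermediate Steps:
$Y{\left(x \right)} = -35 + x^{2}$ ($Y{\left(x \right)} = x^{2} - 35 = -35 + x^{2}$)
$\left(Y{\left(\left(-1\right) 2 \right)} + 2 \left(-8 - 3\right)\right)^{2} = \left(\left(-35 + \left(\left(-1\right) 2\right)^{2}\right) + 2 \left(-8 - 3\right)\right)^{2} = \left(\left(-35 + \left(-2\right)^{2}\right) + 2 \left(-11\right)\right)^{2} = \left(\left(-35 + 4\right) - 22\right)^{2} = \left(-31 - 22\right)^{2} = \left(-53\right)^{2} = 2809$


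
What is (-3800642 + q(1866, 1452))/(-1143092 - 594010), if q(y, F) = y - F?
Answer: 1900114/868551 ≈ 2.1877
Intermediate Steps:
(-3800642 + q(1866, 1452))/(-1143092 - 594010) = (-3800642 + (1866 - 1*1452))/(-1143092 - 594010) = (-3800642 + (1866 - 1452))/(-1737102) = (-3800642 + 414)*(-1/1737102) = -3800228*(-1/1737102) = 1900114/868551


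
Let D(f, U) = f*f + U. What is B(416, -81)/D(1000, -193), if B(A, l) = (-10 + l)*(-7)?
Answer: 637/999807 ≈ 0.00063712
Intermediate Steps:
B(A, l) = 70 - 7*l
D(f, U) = U + f² (D(f, U) = f² + U = U + f²)
B(416, -81)/D(1000, -193) = (70 - 7*(-81))/(-193 + 1000²) = (70 + 567)/(-193 + 1000000) = 637/999807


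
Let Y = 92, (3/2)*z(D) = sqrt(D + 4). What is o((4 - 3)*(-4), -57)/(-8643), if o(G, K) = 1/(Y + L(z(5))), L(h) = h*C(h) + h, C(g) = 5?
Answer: -1/898872 ≈ -1.1125e-6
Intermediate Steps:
z(D) = 2*sqrt(4 + D)/3 (z(D) = 2*sqrt(D + 4)/3 = 2*sqrt(4 + D)/3)
L(h) = 6*h (L(h) = h*5 + h = 5*h + h = 6*h)
o(G, K) = 1/104 (o(G, K) = 1/(92 + 6*(2*sqrt(4 + 5)/3)) = 1/(92 + 6*(2*sqrt(9)/3)) = 1/(92 + 6*((2/3)*3)) = 1/(92 + 6*2) = 1/(92 + 12) = 1/104)
o((4 - 3)*(-4), -57)/(-8643) = (1/104)/(-8643) = (1/104)*(-1/8643) = -1/898872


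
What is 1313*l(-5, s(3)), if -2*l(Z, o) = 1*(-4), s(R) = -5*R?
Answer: 2626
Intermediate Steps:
l(Z, o) = 2 (l(Z, o) = -(-4)/2 = -½*(-4) = 2)
1313*l(-5, s(3)) = 1313*2 = 2626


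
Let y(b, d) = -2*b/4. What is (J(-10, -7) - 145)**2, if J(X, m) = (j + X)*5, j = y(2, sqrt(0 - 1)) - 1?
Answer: 42025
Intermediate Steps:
y(b, d) = -b/2 (y(b, d) = -2*b*(1/4) = -b/2)
j = -2 (j = -1/2*2 - 1 = -1 - 1 = -2)
J(X, m) = -10 + 5*X (J(X, m) = (-2 + X)*5 = -10 + 5*X)
(J(-10, -7) - 145)**2 = ((-10 + 5*(-10)) - 145)**2 = ((-10 - 50) - 145)**2 = (-60 - 145)**2 = (-205)**2 = 42025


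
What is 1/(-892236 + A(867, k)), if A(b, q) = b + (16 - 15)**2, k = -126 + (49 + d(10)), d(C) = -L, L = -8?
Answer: -1/891368 ≈ -1.1219e-6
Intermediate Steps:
d(C) = 8 (d(C) = -1*(-8) = 8)
k = -69 (k = -126 + (49 + 8) = -126 + 57 = -69)
A(b, q) = 1 + b (A(b, q) = b + 1**2 = b + 1 = 1 + b)
1/(-892236 + A(867, k)) = 1/(-892236 + (1 + 867)) = 1/(-892236 + 868) = 1/(-891368) = -1/891368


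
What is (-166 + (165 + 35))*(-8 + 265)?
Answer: 8738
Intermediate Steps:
(-166 + (165 + 35))*(-8 + 265) = (-166 + 200)*257 = 34*257 = 8738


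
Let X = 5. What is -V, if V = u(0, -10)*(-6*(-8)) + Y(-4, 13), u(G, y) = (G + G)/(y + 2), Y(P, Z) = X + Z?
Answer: -18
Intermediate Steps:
Y(P, Z) = 5 + Z
u(G, y) = 2*G/(2 + y) (u(G, y) = (2*G)/(2 + y) = 2*G/(2 + y))
V = 18 (V = (2*0/(2 - 10))*(-6*(-8)) + (5 + 13) = (2*0/(-8))*48 + 18 = (2*0*(-1/8))*48 + 18 = 0*48 + 18 = 0 + 18 = 18)
-V = -1*18 = -18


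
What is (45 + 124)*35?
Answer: 5915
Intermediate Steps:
(45 + 124)*35 = 169*35 = 5915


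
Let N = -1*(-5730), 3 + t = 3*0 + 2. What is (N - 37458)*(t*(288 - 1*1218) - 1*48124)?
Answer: 1497371232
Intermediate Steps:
t = -1 (t = -3 + (3*0 + 2) = -3 + (0 + 2) = -3 + 2 = -1)
N = 5730
(N - 37458)*(t*(288 - 1*1218) - 1*48124) = (5730 - 37458)*(-(288 - 1*1218) - 1*48124) = -31728*(-(288 - 1218) - 48124) = -31728*(-1*(-930) - 48124) = -31728*(930 - 48124) = -31728*(-47194) = 1497371232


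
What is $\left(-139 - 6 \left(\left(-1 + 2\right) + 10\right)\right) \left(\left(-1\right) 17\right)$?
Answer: $3485$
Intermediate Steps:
$\left(-139 - 6 \left(\left(-1 + 2\right) + 10\right)\right) \left(\left(-1\right) 17\right) = \left(-139 - 6 \left(1 + 10\right)\right) \left(-17\right) = \left(-139 - 66\right) \left(-17\right) = \left(-205\right) \left(-17\right) = 3485$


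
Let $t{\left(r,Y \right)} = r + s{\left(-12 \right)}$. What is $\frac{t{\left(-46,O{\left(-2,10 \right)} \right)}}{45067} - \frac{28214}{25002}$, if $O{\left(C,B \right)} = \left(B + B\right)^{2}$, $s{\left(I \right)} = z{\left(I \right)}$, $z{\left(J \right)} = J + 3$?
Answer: $- \frac{57858884}{51216597} \approx -1.1297$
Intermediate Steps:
$z{\left(J \right)} = 3 + J$
$s{\left(I \right)} = 3 + I$
$O{\left(C,B \right)} = 4 B^{2}$ ($O{\left(C,B \right)} = \left(2 B\right)^{2} = 4 B^{2}$)
$t{\left(r,Y \right)} = -9 + r$ ($t{\left(r,Y \right)} = r + \left(3 - 12\right) = r - 9 = -9 + r$)
$\frac{t{\left(-46,O{\left(-2,10 \right)} \right)}}{45067} - \frac{28214}{25002} = \frac{-9 - 46}{45067} - \frac{28214}{25002} = \left(-55\right) \frac{1}{45067} - \frac{14107}{12501} = - \frac{5}{4097} - \frac{14107}{12501} = - \frac{57858884}{51216597}$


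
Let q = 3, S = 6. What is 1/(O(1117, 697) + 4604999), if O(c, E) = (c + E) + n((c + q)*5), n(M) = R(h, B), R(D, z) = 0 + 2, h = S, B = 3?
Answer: 1/4606815 ≈ 2.1707e-7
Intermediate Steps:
h = 6
R(D, z) = 2
n(M) = 2
O(c, E) = 2 + E + c (O(c, E) = (c + E) + 2 = (E + c) + 2 = 2 + E + c)
1/(O(1117, 697) + 4604999) = 1/((2 + 697 + 1117) + 4604999) = 1/(1816 + 4604999) = 1/4606815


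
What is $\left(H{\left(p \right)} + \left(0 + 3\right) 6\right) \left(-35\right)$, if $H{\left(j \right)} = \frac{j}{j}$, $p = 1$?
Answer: $-665$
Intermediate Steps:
$H{\left(j \right)} = 1$
$\left(H{\left(p \right)} + \left(0 + 3\right) 6\right) \left(-35\right) = \left(1 + \left(0 + 3\right) 6\right) \left(-35\right) = \left(1 + 3 \cdot 6\right) \left(-35\right) = \left(1 + 18\right) \left(-35\right) = 19 \left(-35\right) = -665$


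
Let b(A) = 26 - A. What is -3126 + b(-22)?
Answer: -3078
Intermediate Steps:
-3126 + b(-22) = -3126 + (26 - 1*(-22)) = -3126 + (26 + 22) = -3126 + 48 = -3078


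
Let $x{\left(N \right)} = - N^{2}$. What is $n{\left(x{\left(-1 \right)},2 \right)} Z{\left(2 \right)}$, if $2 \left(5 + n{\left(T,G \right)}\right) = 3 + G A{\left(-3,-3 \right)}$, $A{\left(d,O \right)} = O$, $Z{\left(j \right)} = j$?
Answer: $-13$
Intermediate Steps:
$n{\left(T,G \right)} = - \frac{7}{2} - \frac{3 G}{2}$ ($n{\left(T,G \right)} = -5 + \frac{3 + G \left(-3\right)}{2} = -5 + \frac{3 - 3 G}{2} = -5 - \left(- \frac{3}{2} + \frac{3 G}{2}\right) = - \frac{7}{2} - \frac{3 G}{2}$)
$n{\left(x{\left(-1 \right)},2 \right)} Z{\left(2 \right)} = \left(- \frac{7}{2} - 3\right) 2 = \left(- \frac{13}{2}\right) 2 = -13$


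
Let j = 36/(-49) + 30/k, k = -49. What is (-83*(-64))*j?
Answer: -350592/49 ≈ -7154.9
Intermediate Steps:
j = -66/49 (j = 36/(-49) + 30/(-49) = 36*(-1/49) + 30*(-1/49) = -36/49 - 30/49 = -66/49 ≈ -1.3469)
(-83*(-64))*j = -83*(-64)*(-66/49) = 5312*(-66/49) = -350592/49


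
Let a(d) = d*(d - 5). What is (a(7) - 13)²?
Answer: 1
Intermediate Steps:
a(d) = d*(-5 + d)
(a(7) - 13)² = (7*(-5 + 7) - 13)² = (7*2 - 13)² = (14 - 13)² = 1² = 1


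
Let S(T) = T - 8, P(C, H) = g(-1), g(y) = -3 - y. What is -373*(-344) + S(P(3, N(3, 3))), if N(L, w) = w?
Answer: 128302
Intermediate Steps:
P(C, H) = -2 (P(C, H) = -3 - 1*(-1) = -3 + 1 = -2)
S(T) = -8 + T
-373*(-344) + S(P(3, N(3, 3))) = -373*(-344) + (-8 - 2) = 128312 - 10 = 128302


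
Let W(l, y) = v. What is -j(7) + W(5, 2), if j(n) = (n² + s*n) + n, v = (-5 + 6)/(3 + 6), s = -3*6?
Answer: 631/9 ≈ 70.111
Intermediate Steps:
s = -18
v = ⅑ (v = 1/9 = 1*(⅑) = ⅑ ≈ 0.11111)
j(n) = n² - 17*n (j(n) = (n² - 18*n) + n = n² - 17*n)
W(l, y) = ⅑
-j(7) + W(5, 2) = -7*(-17 + 7) + ⅑ = -7*(-10) + ⅑ = -1*(-70) + ⅑ = 70 + ⅑ = 631/9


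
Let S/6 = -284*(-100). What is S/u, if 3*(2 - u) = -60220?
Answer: 255600/30113 ≈ 8.4880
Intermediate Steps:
u = 60226/3 (u = 2 - ⅓*(-60220) = 2 + 60220/3 = 60226/3 ≈ 20075.)
S = 170400 (S = 6*(-284*(-100)) = 6*28400 = 170400)
S/u = 170400/(60226/3) = 170400*(3/60226) = 255600/30113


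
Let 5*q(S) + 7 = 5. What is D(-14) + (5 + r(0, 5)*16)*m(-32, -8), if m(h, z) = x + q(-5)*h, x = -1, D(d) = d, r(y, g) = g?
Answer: 989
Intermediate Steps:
q(S) = -⅖ (q(S) = -7/5 + (⅕)*5 = -7/5 + 1 = -⅖)
m(h, z) = -1 - 2*h/5
D(-14) + (5 + r(0, 5)*16)*m(-32, -8) = -14 + (5 + 5*16)*(-1 - ⅖*(-32)) = -14 + (5 + 80)*(-1 + 64/5) = -14 + 85*(59/5) = -14 + 1003 = 989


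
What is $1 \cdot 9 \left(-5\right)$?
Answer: $-45$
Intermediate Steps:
$1 \cdot 9 \left(-5\right) = 9 \left(-5\right) = -45$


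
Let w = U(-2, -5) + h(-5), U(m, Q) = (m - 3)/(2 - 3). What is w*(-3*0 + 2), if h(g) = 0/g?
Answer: 10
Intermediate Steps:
h(g) = 0
U(m, Q) = 3 - m (U(m, Q) = (-3 + m)/(-1) = (-3 + m)*(-1) = 3 - m)
w = 5 (w = (3 - 1*(-2)) + 0 = (3 + 2) + 0 = 5 + 0 = 5)
w*(-3*0 + 2) = 5*(-3*0 + 2) = 5*(0 + 2) = 5*2 = 10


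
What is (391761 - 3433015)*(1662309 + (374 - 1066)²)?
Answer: -6511850950942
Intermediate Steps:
(391761 - 3433015)*(1662309 + (374 - 1066)²) = -3041254*(1662309 + (-692)²) = -3041254*(1662309 + 478864) = -3041254*2141173 = -6511850950942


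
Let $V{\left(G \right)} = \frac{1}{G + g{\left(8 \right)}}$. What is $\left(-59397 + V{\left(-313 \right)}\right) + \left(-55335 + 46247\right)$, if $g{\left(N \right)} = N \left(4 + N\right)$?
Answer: $- \frac{14861246}{217} \approx -68485.0$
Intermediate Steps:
$V{\left(G \right)} = \frac{1}{96 + G}$ ($V{\left(G \right)} = \frac{1}{G + 8 \left(4 + 8\right)} = \frac{1}{G + 8 \cdot 12} = \frac{1}{G + 96} = \frac{1}{96 + G}$)
$\left(-59397 + V{\left(-313 \right)}\right) + \left(-55335 + 46247\right) = \left(-59397 + \frac{1}{96 - 313}\right) + \left(-55335 + 46247\right) = \left(-59397 + \frac{1}{-217}\right) - 9088 = \left(-59397 - \frac{1}{217}\right) - 9088 = - \frac{12889150}{217} - 9088 = - \frac{14861246}{217}$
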